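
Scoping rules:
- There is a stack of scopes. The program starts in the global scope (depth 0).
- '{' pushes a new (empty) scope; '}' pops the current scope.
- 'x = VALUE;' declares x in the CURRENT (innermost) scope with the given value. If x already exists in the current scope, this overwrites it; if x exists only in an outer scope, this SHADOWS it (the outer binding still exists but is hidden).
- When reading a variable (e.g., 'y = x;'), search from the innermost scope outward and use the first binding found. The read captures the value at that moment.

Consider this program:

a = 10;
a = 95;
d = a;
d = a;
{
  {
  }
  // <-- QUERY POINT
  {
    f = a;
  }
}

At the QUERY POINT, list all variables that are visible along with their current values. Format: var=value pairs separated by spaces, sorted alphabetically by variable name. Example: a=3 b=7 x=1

Answer: a=95 d=95

Derivation:
Step 1: declare a=10 at depth 0
Step 2: declare a=95 at depth 0
Step 3: declare d=(read a)=95 at depth 0
Step 4: declare d=(read a)=95 at depth 0
Step 5: enter scope (depth=1)
Step 6: enter scope (depth=2)
Step 7: exit scope (depth=1)
Visible at query point: a=95 d=95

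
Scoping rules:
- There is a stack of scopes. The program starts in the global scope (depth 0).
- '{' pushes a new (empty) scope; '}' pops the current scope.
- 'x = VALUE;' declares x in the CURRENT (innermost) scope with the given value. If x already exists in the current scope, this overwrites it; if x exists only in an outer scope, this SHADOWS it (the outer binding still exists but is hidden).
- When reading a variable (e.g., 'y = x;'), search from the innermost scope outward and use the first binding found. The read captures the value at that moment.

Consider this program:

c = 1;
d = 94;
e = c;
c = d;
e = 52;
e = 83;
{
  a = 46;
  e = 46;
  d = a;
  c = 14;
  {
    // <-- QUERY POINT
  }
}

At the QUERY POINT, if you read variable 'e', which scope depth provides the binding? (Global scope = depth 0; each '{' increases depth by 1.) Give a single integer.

Answer: 1

Derivation:
Step 1: declare c=1 at depth 0
Step 2: declare d=94 at depth 0
Step 3: declare e=(read c)=1 at depth 0
Step 4: declare c=(read d)=94 at depth 0
Step 5: declare e=52 at depth 0
Step 6: declare e=83 at depth 0
Step 7: enter scope (depth=1)
Step 8: declare a=46 at depth 1
Step 9: declare e=46 at depth 1
Step 10: declare d=(read a)=46 at depth 1
Step 11: declare c=14 at depth 1
Step 12: enter scope (depth=2)
Visible at query point: a=46 c=14 d=46 e=46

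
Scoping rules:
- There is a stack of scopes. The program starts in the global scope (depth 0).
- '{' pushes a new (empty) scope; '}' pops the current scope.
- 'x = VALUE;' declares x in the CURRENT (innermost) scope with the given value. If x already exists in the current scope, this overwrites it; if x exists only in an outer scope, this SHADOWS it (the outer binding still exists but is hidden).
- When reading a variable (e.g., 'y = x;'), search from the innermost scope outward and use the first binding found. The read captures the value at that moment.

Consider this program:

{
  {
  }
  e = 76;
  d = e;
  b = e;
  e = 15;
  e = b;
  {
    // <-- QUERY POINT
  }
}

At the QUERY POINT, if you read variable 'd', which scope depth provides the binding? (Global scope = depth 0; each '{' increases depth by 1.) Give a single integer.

Answer: 1

Derivation:
Step 1: enter scope (depth=1)
Step 2: enter scope (depth=2)
Step 3: exit scope (depth=1)
Step 4: declare e=76 at depth 1
Step 5: declare d=(read e)=76 at depth 1
Step 6: declare b=(read e)=76 at depth 1
Step 7: declare e=15 at depth 1
Step 8: declare e=(read b)=76 at depth 1
Step 9: enter scope (depth=2)
Visible at query point: b=76 d=76 e=76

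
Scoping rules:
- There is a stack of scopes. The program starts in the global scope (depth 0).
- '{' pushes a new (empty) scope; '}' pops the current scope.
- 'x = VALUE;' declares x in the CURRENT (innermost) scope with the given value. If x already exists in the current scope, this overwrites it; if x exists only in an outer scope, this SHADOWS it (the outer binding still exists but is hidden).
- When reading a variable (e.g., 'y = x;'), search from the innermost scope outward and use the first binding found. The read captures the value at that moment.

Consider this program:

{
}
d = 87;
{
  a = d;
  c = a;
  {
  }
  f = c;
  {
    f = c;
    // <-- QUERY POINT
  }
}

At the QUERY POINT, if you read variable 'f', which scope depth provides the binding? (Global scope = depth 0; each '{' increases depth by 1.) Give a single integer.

Step 1: enter scope (depth=1)
Step 2: exit scope (depth=0)
Step 3: declare d=87 at depth 0
Step 4: enter scope (depth=1)
Step 5: declare a=(read d)=87 at depth 1
Step 6: declare c=(read a)=87 at depth 1
Step 7: enter scope (depth=2)
Step 8: exit scope (depth=1)
Step 9: declare f=(read c)=87 at depth 1
Step 10: enter scope (depth=2)
Step 11: declare f=(read c)=87 at depth 2
Visible at query point: a=87 c=87 d=87 f=87

Answer: 2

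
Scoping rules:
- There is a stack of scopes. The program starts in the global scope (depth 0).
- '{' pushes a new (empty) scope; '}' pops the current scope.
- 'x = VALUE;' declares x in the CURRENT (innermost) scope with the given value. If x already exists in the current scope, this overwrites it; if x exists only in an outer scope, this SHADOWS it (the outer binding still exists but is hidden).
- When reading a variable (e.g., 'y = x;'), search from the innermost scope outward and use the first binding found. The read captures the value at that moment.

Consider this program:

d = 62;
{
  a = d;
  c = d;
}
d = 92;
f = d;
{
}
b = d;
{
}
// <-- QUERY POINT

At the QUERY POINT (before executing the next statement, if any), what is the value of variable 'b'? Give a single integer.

Step 1: declare d=62 at depth 0
Step 2: enter scope (depth=1)
Step 3: declare a=(read d)=62 at depth 1
Step 4: declare c=(read d)=62 at depth 1
Step 5: exit scope (depth=0)
Step 6: declare d=92 at depth 0
Step 7: declare f=(read d)=92 at depth 0
Step 8: enter scope (depth=1)
Step 9: exit scope (depth=0)
Step 10: declare b=(read d)=92 at depth 0
Step 11: enter scope (depth=1)
Step 12: exit scope (depth=0)
Visible at query point: b=92 d=92 f=92

Answer: 92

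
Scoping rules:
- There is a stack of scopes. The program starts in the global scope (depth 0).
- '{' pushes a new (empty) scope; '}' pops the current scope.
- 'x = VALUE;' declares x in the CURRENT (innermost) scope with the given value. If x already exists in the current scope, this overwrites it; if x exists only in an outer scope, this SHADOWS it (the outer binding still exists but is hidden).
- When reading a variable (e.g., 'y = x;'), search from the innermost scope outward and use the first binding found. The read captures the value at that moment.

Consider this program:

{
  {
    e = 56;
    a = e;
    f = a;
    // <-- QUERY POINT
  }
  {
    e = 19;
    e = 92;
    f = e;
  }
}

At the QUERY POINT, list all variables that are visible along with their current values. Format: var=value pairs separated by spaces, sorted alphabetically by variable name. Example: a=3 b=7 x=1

Answer: a=56 e=56 f=56

Derivation:
Step 1: enter scope (depth=1)
Step 2: enter scope (depth=2)
Step 3: declare e=56 at depth 2
Step 4: declare a=(read e)=56 at depth 2
Step 5: declare f=(read a)=56 at depth 2
Visible at query point: a=56 e=56 f=56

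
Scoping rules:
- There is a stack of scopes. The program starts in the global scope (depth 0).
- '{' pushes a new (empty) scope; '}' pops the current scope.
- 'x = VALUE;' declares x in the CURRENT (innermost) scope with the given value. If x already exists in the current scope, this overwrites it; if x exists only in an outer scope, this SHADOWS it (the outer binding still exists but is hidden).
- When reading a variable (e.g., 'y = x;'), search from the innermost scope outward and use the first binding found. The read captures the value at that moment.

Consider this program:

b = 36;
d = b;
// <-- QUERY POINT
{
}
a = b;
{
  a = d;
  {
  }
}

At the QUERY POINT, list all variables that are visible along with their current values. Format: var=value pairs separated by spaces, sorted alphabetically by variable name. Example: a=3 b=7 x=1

Answer: b=36 d=36

Derivation:
Step 1: declare b=36 at depth 0
Step 2: declare d=(read b)=36 at depth 0
Visible at query point: b=36 d=36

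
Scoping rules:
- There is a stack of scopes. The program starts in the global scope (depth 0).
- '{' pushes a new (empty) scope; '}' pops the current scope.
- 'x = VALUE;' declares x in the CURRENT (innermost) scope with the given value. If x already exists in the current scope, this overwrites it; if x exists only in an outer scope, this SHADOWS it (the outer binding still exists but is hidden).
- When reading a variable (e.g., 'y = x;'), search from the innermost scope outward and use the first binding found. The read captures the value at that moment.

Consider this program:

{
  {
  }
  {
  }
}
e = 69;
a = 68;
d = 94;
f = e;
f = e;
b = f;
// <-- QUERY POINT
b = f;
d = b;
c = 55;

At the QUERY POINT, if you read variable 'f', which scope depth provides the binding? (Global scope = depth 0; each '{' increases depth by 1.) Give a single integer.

Answer: 0

Derivation:
Step 1: enter scope (depth=1)
Step 2: enter scope (depth=2)
Step 3: exit scope (depth=1)
Step 4: enter scope (depth=2)
Step 5: exit scope (depth=1)
Step 6: exit scope (depth=0)
Step 7: declare e=69 at depth 0
Step 8: declare a=68 at depth 0
Step 9: declare d=94 at depth 0
Step 10: declare f=(read e)=69 at depth 0
Step 11: declare f=(read e)=69 at depth 0
Step 12: declare b=(read f)=69 at depth 0
Visible at query point: a=68 b=69 d=94 e=69 f=69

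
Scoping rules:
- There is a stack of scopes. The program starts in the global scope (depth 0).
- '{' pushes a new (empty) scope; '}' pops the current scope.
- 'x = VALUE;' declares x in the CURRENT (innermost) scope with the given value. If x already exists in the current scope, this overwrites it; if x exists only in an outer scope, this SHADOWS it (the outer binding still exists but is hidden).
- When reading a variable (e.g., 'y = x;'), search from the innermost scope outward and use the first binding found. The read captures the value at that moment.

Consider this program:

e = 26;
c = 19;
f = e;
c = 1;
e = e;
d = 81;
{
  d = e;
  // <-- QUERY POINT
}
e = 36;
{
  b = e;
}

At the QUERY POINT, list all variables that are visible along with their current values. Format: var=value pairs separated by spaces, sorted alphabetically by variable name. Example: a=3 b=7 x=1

Step 1: declare e=26 at depth 0
Step 2: declare c=19 at depth 0
Step 3: declare f=(read e)=26 at depth 0
Step 4: declare c=1 at depth 0
Step 5: declare e=(read e)=26 at depth 0
Step 6: declare d=81 at depth 0
Step 7: enter scope (depth=1)
Step 8: declare d=(read e)=26 at depth 1
Visible at query point: c=1 d=26 e=26 f=26

Answer: c=1 d=26 e=26 f=26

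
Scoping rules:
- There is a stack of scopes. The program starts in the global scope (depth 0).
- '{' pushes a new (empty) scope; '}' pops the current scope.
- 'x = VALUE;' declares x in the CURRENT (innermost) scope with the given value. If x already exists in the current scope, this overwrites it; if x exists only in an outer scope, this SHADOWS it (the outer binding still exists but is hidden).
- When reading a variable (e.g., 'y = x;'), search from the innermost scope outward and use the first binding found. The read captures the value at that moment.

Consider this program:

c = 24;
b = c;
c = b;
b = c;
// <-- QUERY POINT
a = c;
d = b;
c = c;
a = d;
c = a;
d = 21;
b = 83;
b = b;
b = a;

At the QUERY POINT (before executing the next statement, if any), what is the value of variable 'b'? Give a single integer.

Step 1: declare c=24 at depth 0
Step 2: declare b=(read c)=24 at depth 0
Step 3: declare c=(read b)=24 at depth 0
Step 4: declare b=(read c)=24 at depth 0
Visible at query point: b=24 c=24

Answer: 24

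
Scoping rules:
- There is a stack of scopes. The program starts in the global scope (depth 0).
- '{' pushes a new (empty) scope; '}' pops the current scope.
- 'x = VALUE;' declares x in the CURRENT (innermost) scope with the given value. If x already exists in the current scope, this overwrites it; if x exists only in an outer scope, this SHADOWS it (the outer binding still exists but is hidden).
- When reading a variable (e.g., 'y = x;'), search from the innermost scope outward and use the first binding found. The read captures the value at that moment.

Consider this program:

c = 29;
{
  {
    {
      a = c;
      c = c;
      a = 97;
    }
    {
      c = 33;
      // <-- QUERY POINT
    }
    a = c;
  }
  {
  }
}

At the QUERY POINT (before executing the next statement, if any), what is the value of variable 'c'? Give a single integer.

Step 1: declare c=29 at depth 0
Step 2: enter scope (depth=1)
Step 3: enter scope (depth=2)
Step 4: enter scope (depth=3)
Step 5: declare a=(read c)=29 at depth 3
Step 6: declare c=(read c)=29 at depth 3
Step 7: declare a=97 at depth 3
Step 8: exit scope (depth=2)
Step 9: enter scope (depth=3)
Step 10: declare c=33 at depth 3
Visible at query point: c=33

Answer: 33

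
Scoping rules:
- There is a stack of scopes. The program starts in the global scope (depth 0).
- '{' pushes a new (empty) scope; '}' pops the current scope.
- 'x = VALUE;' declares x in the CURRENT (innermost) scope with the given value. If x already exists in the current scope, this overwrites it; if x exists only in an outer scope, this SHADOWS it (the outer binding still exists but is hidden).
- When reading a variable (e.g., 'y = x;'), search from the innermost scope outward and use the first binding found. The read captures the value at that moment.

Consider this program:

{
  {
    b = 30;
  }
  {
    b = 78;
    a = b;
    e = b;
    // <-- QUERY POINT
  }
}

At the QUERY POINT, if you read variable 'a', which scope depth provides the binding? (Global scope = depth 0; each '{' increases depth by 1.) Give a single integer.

Step 1: enter scope (depth=1)
Step 2: enter scope (depth=2)
Step 3: declare b=30 at depth 2
Step 4: exit scope (depth=1)
Step 5: enter scope (depth=2)
Step 6: declare b=78 at depth 2
Step 7: declare a=(read b)=78 at depth 2
Step 8: declare e=(read b)=78 at depth 2
Visible at query point: a=78 b=78 e=78

Answer: 2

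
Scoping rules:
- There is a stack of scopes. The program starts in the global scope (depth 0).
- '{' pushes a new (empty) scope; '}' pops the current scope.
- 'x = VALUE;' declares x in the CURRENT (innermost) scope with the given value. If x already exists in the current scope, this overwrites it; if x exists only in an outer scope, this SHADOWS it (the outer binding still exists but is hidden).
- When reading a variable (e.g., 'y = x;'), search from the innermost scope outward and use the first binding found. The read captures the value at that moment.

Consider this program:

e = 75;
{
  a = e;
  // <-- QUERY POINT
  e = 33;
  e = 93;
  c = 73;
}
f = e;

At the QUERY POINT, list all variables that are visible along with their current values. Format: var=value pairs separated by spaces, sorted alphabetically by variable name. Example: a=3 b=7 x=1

Step 1: declare e=75 at depth 0
Step 2: enter scope (depth=1)
Step 3: declare a=(read e)=75 at depth 1
Visible at query point: a=75 e=75

Answer: a=75 e=75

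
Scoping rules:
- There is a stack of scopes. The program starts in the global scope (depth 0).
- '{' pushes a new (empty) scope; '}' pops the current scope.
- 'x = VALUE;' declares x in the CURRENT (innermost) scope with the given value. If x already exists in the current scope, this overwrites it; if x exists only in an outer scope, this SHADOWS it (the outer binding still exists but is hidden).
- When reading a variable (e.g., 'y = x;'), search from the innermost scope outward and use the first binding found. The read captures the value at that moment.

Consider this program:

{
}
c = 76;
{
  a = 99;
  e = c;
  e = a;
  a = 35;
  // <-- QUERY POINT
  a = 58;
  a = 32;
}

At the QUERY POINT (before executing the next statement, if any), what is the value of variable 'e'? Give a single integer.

Step 1: enter scope (depth=1)
Step 2: exit scope (depth=0)
Step 3: declare c=76 at depth 0
Step 4: enter scope (depth=1)
Step 5: declare a=99 at depth 1
Step 6: declare e=(read c)=76 at depth 1
Step 7: declare e=(read a)=99 at depth 1
Step 8: declare a=35 at depth 1
Visible at query point: a=35 c=76 e=99

Answer: 99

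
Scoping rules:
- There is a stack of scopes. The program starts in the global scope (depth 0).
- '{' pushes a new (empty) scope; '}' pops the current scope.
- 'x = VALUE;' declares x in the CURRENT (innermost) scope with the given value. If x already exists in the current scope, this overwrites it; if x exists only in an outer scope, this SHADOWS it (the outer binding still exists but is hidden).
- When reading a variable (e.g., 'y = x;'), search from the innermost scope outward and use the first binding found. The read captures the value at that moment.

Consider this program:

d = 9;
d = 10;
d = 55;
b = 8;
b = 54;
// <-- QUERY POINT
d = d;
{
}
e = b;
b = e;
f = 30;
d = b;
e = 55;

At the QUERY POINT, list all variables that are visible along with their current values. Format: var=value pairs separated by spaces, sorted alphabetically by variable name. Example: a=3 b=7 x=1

Answer: b=54 d=55

Derivation:
Step 1: declare d=9 at depth 0
Step 2: declare d=10 at depth 0
Step 3: declare d=55 at depth 0
Step 4: declare b=8 at depth 0
Step 5: declare b=54 at depth 0
Visible at query point: b=54 d=55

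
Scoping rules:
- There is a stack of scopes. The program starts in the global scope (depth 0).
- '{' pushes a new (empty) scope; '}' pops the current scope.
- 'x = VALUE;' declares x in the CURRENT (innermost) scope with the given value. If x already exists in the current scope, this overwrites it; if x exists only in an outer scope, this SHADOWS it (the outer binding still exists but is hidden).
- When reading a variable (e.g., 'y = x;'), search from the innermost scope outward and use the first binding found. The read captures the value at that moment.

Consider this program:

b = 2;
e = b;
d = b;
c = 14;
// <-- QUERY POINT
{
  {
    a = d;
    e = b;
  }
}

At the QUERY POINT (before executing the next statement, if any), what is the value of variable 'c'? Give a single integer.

Answer: 14

Derivation:
Step 1: declare b=2 at depth 0
Step 2: declare e=(read b)=2 at depth 0
Step 3: declare d=(read b)=2 at depth 0
Step 4: declare c=14 at depth 0
Visible at query point: b=2 c=14 d=2 e=2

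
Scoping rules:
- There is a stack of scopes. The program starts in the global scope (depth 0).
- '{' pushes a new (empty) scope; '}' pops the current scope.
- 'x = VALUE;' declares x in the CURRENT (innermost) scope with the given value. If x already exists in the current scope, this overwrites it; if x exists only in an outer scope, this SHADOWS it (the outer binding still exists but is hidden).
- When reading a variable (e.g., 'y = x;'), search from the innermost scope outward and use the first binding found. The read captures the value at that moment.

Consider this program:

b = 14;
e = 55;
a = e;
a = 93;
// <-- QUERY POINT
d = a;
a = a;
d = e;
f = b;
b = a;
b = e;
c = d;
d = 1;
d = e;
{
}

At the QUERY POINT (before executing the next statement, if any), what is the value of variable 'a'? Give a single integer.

Answer: 93

Derivation:
Step 1: declare b=14 at depth 0
Step 2: declare e=55 at depth 0
Step 3: declare a=(read e)=55 at depth 0
Step 4: declare a=93 at depth 0
Visible at query point: a=93 b=14 e=55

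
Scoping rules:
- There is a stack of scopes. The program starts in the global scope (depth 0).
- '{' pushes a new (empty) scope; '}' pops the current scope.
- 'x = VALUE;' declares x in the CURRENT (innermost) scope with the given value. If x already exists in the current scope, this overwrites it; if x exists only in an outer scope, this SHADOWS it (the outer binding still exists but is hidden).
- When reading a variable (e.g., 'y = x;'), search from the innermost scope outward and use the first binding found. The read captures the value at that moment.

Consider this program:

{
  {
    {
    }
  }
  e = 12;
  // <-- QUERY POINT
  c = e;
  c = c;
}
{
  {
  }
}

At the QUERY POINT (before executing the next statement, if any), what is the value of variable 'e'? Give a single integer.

Answer: 12

Derivation:
Step 1: enter scope (depth=1)
Step 2: enter scope (depth=2)
Step 3: enter scope (depth=3)
Step 4: exit scope (depth=2)
Step 5: exit scope (depth=1)
Step 6: declare e=12 at depth 1
Visible at query point: e=12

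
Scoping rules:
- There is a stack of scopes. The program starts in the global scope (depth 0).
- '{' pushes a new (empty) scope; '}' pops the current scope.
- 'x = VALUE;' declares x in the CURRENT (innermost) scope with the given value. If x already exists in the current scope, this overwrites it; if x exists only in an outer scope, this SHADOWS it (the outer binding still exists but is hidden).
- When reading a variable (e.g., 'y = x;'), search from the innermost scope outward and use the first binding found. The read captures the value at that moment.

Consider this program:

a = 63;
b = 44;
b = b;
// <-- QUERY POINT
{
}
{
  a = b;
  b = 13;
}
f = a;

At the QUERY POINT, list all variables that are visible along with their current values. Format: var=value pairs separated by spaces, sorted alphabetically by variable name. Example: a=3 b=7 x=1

Step 1: declare a=63 at depth 0
Step 2: declare b=44 at depth 0
Step 3: declare b=(read b)=44 at depth 0
Visible at query point: a=63 b=44

Answer: a=63 b=44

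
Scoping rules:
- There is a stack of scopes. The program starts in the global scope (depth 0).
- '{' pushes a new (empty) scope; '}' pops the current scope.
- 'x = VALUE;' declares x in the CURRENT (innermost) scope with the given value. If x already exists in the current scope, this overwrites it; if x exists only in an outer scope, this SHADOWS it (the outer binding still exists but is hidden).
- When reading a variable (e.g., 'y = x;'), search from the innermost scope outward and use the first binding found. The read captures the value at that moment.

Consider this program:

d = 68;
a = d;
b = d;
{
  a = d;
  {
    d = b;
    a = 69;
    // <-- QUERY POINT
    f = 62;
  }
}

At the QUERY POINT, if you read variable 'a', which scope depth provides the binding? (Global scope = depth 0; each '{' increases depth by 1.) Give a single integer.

Answer: 2

Derivation:
Step 1: declare d=68 at depth 0
Step 2: declare a=(read d)=68 at depth 0
Step 3: declare b=(read d)=68 at depth 0
Step 4: enter scope (depth=1)
Step 5: declare a=(read d)=68 at depth 1
Step 6: enter scope (depth=2)
Step 7: declare d=(read b)=68 at depth 2
Step 8: declare a=69 at depth 2
Visible at query point: a=69 b=68 d=68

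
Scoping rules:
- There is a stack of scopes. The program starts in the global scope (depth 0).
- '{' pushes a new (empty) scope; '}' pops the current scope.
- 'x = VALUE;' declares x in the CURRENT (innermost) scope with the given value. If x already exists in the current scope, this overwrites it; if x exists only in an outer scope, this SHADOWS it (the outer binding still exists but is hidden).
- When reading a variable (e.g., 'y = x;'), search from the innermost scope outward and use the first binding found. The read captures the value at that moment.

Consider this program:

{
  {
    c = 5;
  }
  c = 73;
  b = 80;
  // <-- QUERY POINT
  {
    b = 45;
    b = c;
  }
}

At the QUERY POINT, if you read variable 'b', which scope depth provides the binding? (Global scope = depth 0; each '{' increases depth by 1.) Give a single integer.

Answer: 1

Derivation:
Step 1: enter scope (depth=1)
Step 2: enter scope (depth=2)
Step 3: declare c=5 at depth 2
Step 4: exit scope (depth=1)
Step 5: declare c=73 at depth 1
Step 6: declare b=80 at depth 1
Visible at query point: b=80 c=73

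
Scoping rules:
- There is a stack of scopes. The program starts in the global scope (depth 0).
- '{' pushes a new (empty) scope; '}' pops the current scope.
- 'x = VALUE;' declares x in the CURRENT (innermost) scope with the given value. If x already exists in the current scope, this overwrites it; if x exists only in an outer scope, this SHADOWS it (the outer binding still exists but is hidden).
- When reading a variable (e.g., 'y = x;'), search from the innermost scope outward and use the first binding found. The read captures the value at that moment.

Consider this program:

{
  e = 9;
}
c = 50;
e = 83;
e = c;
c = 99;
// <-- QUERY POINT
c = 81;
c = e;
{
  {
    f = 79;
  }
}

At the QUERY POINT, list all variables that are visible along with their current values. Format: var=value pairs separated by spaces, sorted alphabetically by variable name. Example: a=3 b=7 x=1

Answer: c=99 e=50

Derivation:
Step 1: enter scope (depth=1)
Step 2: declare e=9 at depth 1
Step 3: exit scope (depth=0)
Step 4: declare c=50 at depth 0
Step 5: declare e=83 at depth 0
Step 6: declare e=(read c)=50 at depth 0
Step 7: declare c=99 at depth 0
Visible at query point: c=99 e=50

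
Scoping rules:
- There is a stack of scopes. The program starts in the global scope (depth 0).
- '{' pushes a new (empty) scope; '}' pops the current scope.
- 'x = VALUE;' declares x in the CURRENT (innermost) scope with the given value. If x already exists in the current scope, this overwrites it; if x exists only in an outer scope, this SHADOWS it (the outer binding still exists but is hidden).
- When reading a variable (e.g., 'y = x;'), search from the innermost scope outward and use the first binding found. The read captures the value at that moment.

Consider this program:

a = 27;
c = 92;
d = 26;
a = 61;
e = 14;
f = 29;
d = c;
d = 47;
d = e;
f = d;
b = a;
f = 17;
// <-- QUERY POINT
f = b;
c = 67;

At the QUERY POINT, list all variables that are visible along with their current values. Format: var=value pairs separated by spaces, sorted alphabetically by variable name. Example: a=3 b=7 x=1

Step 1: declare a=27 at depth 0
Step 2: declare c=92 at depth 0
Step 3: declare d=26 at depth 0
Step 4: declare a=61 at depth 0
Step 5: declare e=14 at depth 0
Step 6: declare f=29 at depth 0
Step 7: declare d=(read c)=92 at depth 0
Step 8: declare d=47 at depth 0
Step 9: declare d=(read e)=14 at depth 0
Step 10: declare f=(read d)=14 at depth 0
Step 11: declare b=(read a)=61 at depth 0
Step 12: declare f=17 at depth 0
Visible at query point: a=61 b=61 c=92 d=14 e=14 f=17

Answer: a=61 b=61 c=92 d=14 e=14 f=17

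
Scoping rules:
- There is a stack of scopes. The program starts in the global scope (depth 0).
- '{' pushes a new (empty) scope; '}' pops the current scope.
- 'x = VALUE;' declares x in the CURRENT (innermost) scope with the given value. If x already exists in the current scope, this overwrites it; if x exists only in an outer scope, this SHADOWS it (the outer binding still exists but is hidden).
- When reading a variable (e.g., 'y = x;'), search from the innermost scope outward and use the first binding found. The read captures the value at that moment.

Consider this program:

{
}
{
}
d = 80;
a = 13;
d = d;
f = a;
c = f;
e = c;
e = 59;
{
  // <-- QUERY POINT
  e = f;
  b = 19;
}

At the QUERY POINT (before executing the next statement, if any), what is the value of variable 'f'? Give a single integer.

Step 1: enter scope (depth=1)
Step 2: exit scope (depth=0)
Step 3: enter scope (depth=1)
Step 4: exit scope (depth=0)
Step 5: declare d=80 at depth 0
Step 6: declare a=13 at depth 0
Step 7: declare d=(read d)=80 at depth 0
Step 8: declare f=(read a)=13 at depth 0
Step 9: declare c=(read f)=13 at depth 0
Step 10: declare e=(read c)=13 at depth 0
Step 11: declare e=59 at depth 0
Step 12: enter scope (depth=1)
Visible at query point: a=13 c=13 d=80 e=59 f=13

Answer: 13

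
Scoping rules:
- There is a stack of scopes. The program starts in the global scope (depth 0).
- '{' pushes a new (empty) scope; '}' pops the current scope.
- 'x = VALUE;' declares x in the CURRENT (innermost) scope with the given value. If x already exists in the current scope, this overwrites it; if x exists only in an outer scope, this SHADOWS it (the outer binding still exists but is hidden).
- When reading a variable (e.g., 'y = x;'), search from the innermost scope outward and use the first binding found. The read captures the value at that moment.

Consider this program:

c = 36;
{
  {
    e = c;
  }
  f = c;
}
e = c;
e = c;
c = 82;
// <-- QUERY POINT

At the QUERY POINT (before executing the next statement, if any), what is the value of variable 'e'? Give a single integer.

Step 1: declare c=36 at depth 0
Step 2: enter scope (depth=1)
Step 3: enter scope (depth=2)
Step 4: declare e=(read c)=36 at depth 2
Step 5: exit scope (depth=1)
Step 6: declare f=(read c)=36 at depth 1
Step 7: exit scope (depth=0)
Step 8: declare e=(read c)=36 at depth 0
Step 9: declare e=(read c)=36 at depth 0
Step 10: declare c=82 at depth 0
Visible at query point: c=82 e=36

Answer: 36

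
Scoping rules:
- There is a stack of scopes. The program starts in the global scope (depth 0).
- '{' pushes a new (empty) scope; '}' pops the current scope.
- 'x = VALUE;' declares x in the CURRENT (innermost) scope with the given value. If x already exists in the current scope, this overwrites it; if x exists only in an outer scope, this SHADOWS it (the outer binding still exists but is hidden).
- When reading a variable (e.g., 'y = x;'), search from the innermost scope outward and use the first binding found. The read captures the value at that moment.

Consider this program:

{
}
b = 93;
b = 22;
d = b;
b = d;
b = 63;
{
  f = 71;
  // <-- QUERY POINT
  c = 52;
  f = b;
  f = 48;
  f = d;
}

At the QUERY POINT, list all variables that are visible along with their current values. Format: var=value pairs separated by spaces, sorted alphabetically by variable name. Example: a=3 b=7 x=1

Step 1: enter scope (depth=1)
Step 2: exit scope (depth=0)
Step 3: declare b=93 at depth 0
Step 4: declare b=22 at depth 0
Step 5: declare d=(read b)=22 at depth 0
Step 6: declare b=(read d)=22 at depth 0
Step 7: declare b=63 at depth 0
Step 8: enter scope (depth=1)
Step 9: declare f=71 at depth 1
Visible at query point: b=63 d=22 f=71

Answer: b=63 d=22 f=71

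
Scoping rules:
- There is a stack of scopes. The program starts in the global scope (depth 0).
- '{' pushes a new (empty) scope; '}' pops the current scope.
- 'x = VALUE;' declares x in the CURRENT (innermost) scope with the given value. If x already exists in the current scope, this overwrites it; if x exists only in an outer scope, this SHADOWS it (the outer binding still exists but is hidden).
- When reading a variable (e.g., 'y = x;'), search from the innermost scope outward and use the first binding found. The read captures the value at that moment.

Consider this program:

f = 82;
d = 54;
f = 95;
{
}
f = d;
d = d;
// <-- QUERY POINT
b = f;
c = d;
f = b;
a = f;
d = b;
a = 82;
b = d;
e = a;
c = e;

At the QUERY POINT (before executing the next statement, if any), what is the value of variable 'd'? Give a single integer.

Answer: 54

Derivation:
Step 1: declare f=82 at depth 0
Step 2: declare d=54 at depth 0
Step 3: declare f=95 at depth 0
Step 4: enter scope (depth=1)
Step 5: exit scope (depth=0)
Step 6: declare f=(read d)=54 at depth 0
Step 7: declare d=(read d)=54 at depth 0
Visible at query point: d=54 f=54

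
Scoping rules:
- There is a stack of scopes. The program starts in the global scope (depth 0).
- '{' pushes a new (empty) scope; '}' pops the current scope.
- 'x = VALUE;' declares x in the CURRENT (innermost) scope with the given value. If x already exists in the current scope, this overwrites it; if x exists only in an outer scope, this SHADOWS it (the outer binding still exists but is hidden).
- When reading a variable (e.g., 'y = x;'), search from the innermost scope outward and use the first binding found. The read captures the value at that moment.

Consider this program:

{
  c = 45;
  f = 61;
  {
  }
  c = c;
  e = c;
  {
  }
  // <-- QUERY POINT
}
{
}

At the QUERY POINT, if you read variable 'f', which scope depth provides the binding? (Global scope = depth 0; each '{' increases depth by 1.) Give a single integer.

Step 1: enter scope (depth=1)
Step 2: declare c=45 at depth 1
Step 3: declare f=61 at depth 1
Step 4: enter scope (depth=2)
Step 5: exit scope (depth=1)
Step 6: declare c=(read c)=45 at depth 1
Step 7: declare e=(read c)=45 at depth 1
Step 8: enter scope (depth=2)
Step 9: exit scope (depth=1)
Visible at query point: c=45 e=45 f=61

Answer: 1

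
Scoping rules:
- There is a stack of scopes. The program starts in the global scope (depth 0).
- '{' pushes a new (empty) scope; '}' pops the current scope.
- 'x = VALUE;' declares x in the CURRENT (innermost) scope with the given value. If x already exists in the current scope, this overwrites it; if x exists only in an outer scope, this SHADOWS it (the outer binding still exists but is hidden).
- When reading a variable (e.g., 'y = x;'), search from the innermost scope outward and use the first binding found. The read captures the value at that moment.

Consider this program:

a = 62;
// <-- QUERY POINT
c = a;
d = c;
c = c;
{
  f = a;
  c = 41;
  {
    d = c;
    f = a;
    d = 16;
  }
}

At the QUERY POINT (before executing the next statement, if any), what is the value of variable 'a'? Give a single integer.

Answer: 62

Derivation:
Step 1: declare a=62 at depth 0
Visible at query point: a=62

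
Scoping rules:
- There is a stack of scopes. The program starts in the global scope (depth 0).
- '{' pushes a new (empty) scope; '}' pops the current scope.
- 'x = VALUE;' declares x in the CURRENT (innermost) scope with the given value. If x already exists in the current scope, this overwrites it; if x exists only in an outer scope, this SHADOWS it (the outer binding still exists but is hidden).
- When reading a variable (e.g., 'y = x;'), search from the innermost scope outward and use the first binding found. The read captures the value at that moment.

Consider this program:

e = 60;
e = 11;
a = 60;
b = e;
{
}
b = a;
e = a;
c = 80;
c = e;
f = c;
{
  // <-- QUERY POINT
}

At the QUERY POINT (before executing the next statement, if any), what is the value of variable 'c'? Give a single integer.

Answer: 60

Derivation:
Step 1: declare e=60 at depth 0
Step 2: declare e=11 at depth 0
Step 3: declare a=60 at depth 0
Step 4: declare b=(read e)=11 at depth 0
Step 5: enter scope (depth=1)
Step 6: exit scope (depth=0)
Step 7: declare b=(read a)=60 at depth 0
Step 8: declare e=(read a)=60 at depth 0
Step 9: declare c=80 at depth 0
Step 10: declare c=(read e)=60 at depth 0
Step 11: declare f=(read c)=60 at depth 0
Step 12: enter scope (depth=1)
Visible at query point: a=60 b=60 c=60 e=60 f=60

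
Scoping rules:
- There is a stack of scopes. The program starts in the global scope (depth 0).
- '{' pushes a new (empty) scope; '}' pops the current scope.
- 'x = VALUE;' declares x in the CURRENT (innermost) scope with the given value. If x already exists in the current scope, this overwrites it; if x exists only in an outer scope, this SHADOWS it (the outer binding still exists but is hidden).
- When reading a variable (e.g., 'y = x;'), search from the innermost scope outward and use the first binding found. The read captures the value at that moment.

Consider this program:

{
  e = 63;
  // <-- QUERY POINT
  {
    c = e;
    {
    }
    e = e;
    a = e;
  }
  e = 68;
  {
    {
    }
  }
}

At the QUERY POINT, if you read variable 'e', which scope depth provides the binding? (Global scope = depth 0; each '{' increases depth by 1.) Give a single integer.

Step 1: enter scope (depth=1)
Step 2: declare e=63 at depth 1
Visible at query point: e=63

Answer: 1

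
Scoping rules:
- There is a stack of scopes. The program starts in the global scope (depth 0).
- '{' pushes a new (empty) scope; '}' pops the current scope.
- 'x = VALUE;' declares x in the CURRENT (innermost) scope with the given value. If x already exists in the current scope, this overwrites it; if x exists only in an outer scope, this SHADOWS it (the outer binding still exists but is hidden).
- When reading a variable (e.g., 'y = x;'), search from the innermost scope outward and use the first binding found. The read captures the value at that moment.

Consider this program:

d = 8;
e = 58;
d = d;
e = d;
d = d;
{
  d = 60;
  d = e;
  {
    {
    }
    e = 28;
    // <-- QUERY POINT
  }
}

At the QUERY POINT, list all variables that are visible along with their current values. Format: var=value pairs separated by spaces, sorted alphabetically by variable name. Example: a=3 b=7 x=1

Answer: d=8 e=28

Derivation:
Step 1: declare d=8 at depth 0
Step 2: declare e=58 at depth 0
Step 3: declare d=(read d)=8 at depth 0
Step 4: declare e=(read d)=8 at depth 0
Step 5: declare d=(read d)=8 at depth 0
Step 6: enter scope (depth=1)
Step 7: declare d=60 at depth 1
Step 8: declare d=(read e)=8 at depth 1
Step 9: enter scope (depth=2)
Step 10: enter scope (depth=3)
Step 11: exit scope (depth=2)
Step 12: declare e=28 at depth 2
Visible at query point: d=8 e=28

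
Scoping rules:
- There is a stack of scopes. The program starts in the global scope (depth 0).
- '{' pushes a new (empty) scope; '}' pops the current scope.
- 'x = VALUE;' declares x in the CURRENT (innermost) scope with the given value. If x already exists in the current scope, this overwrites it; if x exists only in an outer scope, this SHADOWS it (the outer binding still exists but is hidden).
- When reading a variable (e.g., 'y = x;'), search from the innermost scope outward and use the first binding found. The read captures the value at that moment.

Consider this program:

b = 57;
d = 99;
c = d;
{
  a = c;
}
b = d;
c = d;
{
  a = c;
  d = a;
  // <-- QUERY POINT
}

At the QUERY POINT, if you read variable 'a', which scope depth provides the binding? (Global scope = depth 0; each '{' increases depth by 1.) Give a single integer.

Answer: 1

Derivation:
Step 1: declare b=57 at depth 0
Step 2: declare d=99 at depth 0
Step 3: declare c=(read d)=99 at depth 0
Step 4: enter scope (depth=1)
Step 5: declare a=(read c)=99 at depth 1
Step 6: exit scope (depth=0)
Step 7: declare b=(read d)=99 at depth 0
Step 8: declare c=(read d)=99 at depth 0
Step 9: enter scope (depth=1)
Step 10: declare a=(read c)=99 at depth 1
Step 11: declare d=(read a)=99 at depth 1
Visible at query point: a=99 b=99 c=99 d=99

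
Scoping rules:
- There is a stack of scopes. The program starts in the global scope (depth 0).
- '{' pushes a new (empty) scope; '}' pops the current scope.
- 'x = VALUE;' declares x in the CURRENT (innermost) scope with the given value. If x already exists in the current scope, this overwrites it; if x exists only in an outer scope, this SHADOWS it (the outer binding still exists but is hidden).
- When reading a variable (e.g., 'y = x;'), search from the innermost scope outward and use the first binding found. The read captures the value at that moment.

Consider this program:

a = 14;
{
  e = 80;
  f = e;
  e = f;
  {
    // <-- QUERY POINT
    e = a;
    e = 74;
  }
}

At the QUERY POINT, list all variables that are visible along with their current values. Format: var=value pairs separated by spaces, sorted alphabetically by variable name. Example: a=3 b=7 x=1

Answer: a=14 e=80 f=80

Derivation:
Step 1: declare a=14 at depth 0
Step 2: enter scope (depth=1)
Step 3: declare e=80 at depth 1
Step 4: declare f=(read e)=80 at depth 1
Step 5: declare e=(read f)=80 at depth 1
Step 6: enter scope (depth=2)
Visible at query point: a=14 e=80 f=80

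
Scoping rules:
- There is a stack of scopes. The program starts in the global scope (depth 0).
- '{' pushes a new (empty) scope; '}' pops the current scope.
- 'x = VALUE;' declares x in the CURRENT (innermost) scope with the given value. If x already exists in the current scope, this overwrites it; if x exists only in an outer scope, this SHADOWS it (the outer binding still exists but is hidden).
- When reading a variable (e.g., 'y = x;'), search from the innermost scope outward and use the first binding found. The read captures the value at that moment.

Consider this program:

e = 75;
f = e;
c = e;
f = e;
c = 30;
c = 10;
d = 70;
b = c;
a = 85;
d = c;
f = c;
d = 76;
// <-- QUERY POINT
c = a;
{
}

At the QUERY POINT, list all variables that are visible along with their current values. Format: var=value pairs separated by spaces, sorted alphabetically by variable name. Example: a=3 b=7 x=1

Step 1: declare e=75 at depth 0
Step 2: declare f=(read e)=75 at depth 0
Step 3: declare c=(read e)=75 at depth 0
Step 4: declare f=(read e)=75 at depth 0
Step 5: declare c=30 at depth 0
Step 6: declare c=10 at depth 0
Step 7: declare d=70 at depth 0
Step 8: declare b=(read c)=10 at depth 0
Step 9: declare a=85 at depth 0
Step 10: declare d=(read c)=10 at depth 0
Step 11: declare f=(read c)=10 at depth 0
Step 12: declare d=76 at depth 0
Visible at query point: a=85 b=10 c=10 d=76 e=75 f=10

Answer: a=85 b=10 c=10 d=76 e=75 f=10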